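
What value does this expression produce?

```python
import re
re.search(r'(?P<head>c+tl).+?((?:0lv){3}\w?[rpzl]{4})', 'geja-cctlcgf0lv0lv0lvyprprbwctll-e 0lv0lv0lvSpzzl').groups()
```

('cctl', '0lv0lv0lvyprpr')

This matches one or more of a literal 'c', then the literal 'tl' (captured as 'head'); then one or more of any character (lazy); then the literal '0lv' repeated 3 times, then optionally a word character, then exactly 4 of one of [rpzl] (captured).
A `+?`/`*?`/`{m,n}?` starts at its minimum and grows only as far as needed for what follows to match.
`search` walks the string left to right and returns the first match it finds.
The match spans [5:26] → 'cctlcgf0lv0lv0lvyprpr'.
Captured: group 1 = 'cctl', group 2 = '0lv0lv0lvyprpr'.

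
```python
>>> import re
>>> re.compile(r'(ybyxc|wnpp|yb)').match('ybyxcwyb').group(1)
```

'ybyxc'

`|` is ordered: at each position the engine commits to the first alternative that works.
`match` is anchored at position 0; if the pattern doesn't fit there, it returns None.
The match spans [0:5] → 'ybyxc'.
Captured: group 1 = 'ybyxc'.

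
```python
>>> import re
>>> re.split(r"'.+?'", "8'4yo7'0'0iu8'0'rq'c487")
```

['8', '0', '0', 'c487']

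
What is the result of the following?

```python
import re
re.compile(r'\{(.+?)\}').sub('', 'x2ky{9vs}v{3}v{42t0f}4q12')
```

'x2kyvv4q12'

Lazy quantifiers expand one character at a time until the remainder of the pattern can match.
`sub` substitutes '' at each match site.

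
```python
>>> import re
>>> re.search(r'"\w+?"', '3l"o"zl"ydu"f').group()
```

The match spans [2:5] → '"o"'.

'"o"'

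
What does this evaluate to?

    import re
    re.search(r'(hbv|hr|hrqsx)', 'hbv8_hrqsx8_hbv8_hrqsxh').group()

'hbv'

`re.search` tries every starting position until one works.
The match spans [0:3] → 'hbv'.
Captured: group 1 = 'hbv'.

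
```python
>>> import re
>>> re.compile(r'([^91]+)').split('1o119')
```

['1', 'o', '119']

Pattern: one or more of any character except [91] (captured).
The group in the pattern means `split` returns the separators' captures alongside the pieces.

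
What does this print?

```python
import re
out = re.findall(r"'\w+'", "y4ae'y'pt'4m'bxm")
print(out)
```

Walking the string: at [4:7] → "'y'"; at [9:13] → "'4m'".
`findall` yields the raw match text (2 of them) because the pattern has no groups.

["'y'", "'4m'"]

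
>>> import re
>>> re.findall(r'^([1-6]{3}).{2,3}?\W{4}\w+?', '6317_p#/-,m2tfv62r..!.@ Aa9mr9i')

['631']

Because there's exactly one group, `findall` drops the full match and keeps group 1 from the one hit.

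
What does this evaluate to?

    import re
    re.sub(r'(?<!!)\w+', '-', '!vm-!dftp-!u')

The negative lookaround is zero-width — it rules out positions where the adjacent text would match, without consuming anything.
Matches: at [2:3] → 'm'; at [6:9] → 'ftp'.
Each match is replaced by '-'.

'!v--!d--!u'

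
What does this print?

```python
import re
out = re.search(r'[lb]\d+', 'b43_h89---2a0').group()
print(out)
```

b43

This matches one of [lb]; then one or more of a digit.
The match spans [0:3] → 'b43'.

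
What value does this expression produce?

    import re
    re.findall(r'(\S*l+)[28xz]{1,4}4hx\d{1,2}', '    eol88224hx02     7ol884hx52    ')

['eol', '7ol']

The pattern matches zero or more of a non-whitespace character, then one or more of a literal 'l' (captured); then 1 to 4 of one of [28xz], then the literal '4hx', then 1 to 2 of a digit.
Matches: at [4:16] match 'eol88224hx02', group 1 = 'eol'; at [21:31] match '7ol884hx52', group 1 = '7ol'.
With a single group, `findall` returns only what that group captured — 2 items.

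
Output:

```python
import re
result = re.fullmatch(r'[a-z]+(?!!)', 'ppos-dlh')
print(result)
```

`re.fullmatch` requires the pattern to consume the entire string.
Here the string isn't matched end-to-end, so the call returns None.

None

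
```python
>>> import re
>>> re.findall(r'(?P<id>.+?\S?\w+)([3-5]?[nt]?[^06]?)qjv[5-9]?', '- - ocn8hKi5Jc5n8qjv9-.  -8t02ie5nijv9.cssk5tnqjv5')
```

[('- - ocn8hKi5Jc5n8', ''), ('-.  -8t02ie5nijv9.cssk5tn', '')]

The pattern matches one or more of any character (lazy), then optionally a non-whitespace character, then one or more of a word character (captured as 'id'); then optionally a character in [3-5], then optionally one of [nt], then optionally any character except [06] (captured); then the literal 'qjv', then optionally a character in [5-9].
Lazy quantifiers expand one character at a time until the remainder of the pattern can match.
Walking the string: at [0:21] match '- - ocn8hKi5Jc5n8qjv9', groups = ('- - ocn8hKi5Jc5n8', ''); at [21:50] match '-.  -8t02ie5nijv9.cssk5tnqjv5', groups = ('-.  -8t02ie5nijv9.cssk5tn', '').
`findall` packs the 2 group values into a tuple for every match.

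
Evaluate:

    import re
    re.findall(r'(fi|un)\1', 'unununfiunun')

['un', 'un']

A backreference is literal: `\1` must see the identical characters the first group matched.
Scanning left to right: at [0:4] match 'unun', group 1 = 'un'; at [8:12] match 'unun', group 1 = 'un'.
With a single group, `findall` returns only what that group captured — 2 items.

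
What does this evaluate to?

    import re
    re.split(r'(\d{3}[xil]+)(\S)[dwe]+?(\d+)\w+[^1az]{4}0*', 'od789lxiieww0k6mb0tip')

This matches exactly 3 of a digit, then one or more of one of [xil] (captured); then a non-whitespace character (captured); then one or more of one of [dwe] (lazy); then one or more of a digit (captured); then one or more of a word character, then exactly 4 of any character except [1az], then zero or more of a literal '0'.
Matches to split on: at [2:21] → '789lxiieww0k6mb0tip'.
The group in the pattern means `split` returns the separators' captures alongside the pieces.

['od', '789lxii', 'e', '0', '']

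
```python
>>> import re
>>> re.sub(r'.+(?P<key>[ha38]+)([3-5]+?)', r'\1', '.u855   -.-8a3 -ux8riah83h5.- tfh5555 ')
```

This matches one or more of any character; then one or more of one of [ha38] (captured as 'key'); then one or more of a character in [3-5] (lazy) (captured).
Matches: at [0:34] → '.u855   -.-8a3 -ux8riah83h5.- tfh5'.
The replacement refers to a captured group, so each match is rewritten using its own captured text.

'h555 '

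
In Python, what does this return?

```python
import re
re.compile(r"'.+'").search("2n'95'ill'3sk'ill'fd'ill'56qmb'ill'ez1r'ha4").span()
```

(2, 40)

Unlike `match`, `search` isn't anchored — it looks for the pattern anywhere in the string.
The match spans [2:40] → "'95'ill'3sk'ill'fd'ill'56qmb'ill'ez1r'".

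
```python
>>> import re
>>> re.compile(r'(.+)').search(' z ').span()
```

The pattern matches one or more of any character (captured).
`re.search` scans for the first position where the pattern succeeds.
The match spans [0:3] → ' z '.
Captured: group 1 = ' z '.

(0, 3)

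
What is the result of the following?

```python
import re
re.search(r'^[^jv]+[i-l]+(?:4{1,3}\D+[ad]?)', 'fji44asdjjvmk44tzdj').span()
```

Pattern: anchored at the start of the string; then one or more of any character except [jv]; then one or more of a character in [i-l]; then 1 to 3 of the literal '4', then one or more of a non-digit, then optionally one of [ad] (non-capturing group).
The match spans [0:13] → 'fji44asdjjvmk'.

(0, 13)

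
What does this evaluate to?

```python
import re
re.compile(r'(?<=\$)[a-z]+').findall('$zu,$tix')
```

The lookaround is zero-width — it requires the adjacent text to match without consuming it, so the asserted text isn't part of the match.
`findall` yields the raw match text (2 of them) because the pattern has no groups.

['zu', 'tix']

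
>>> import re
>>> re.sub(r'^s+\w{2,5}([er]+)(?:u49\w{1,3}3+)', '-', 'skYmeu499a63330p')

This matches anchored at the start of the string; then one or more of a literal 's', then 2 to 5 of a word character; then one or more of one of [er] (captured); then the literal 'u49', then 1 to 3 of a word character, then one or more of a literal '3' (non-capturing group).
Matches: at [0:14] → 'skYmeu499a6333'.
Each match is replaced by '-'.

'-0p'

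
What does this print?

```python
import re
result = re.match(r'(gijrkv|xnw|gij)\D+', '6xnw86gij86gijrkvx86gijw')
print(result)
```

None

With `match`, the pattern is implicitly anchored at the beginning.
Here the string doesn't start with a match, so the call returns None.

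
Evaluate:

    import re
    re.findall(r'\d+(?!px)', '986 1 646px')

Because the assertion is negative and zero-width, positions next to the forbidden text are skipped.
No capturing groups, so `findall` returns the 3 full match strings.

['986', '1', '64']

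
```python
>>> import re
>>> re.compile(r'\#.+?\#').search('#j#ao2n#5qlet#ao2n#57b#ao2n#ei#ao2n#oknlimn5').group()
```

'#j#'

The `?` after the quantifier makes it lazy — it takes as little as possible before letting the rest of the pattern try.
`search` walks the string left to right and returns the first match it finds.
The match spans [0:3] → '#j#'.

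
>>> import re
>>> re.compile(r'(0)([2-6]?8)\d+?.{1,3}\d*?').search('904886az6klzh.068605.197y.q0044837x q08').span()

(1, 8)

A `+?`/`*?`/`{m,n}?` starts at its minimum and grows only as far as needed for what follows to match.
The match spans [1:8] → '04886az'.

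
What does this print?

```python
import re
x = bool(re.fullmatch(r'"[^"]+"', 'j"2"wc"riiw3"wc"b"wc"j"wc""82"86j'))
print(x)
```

False

`re.fullmatch` is like wrapping the pattern in `^…$` (in single-line mode).
Here the string isn't matched end-to-end, so the call returns None, and `bool(None)` is False.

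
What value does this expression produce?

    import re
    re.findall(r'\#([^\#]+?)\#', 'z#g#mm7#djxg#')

['g', 'djxg']

Matches: at [1:4] match '#g#', group 1 = 'g'; at [7:13] match '#djxg#', group 1 = 'djxg'.
One capturing group, so `findall` returns just the captured substring from each match — 2 in all.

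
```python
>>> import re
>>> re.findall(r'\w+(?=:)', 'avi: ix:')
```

['avi', 'ix']

The `(?=…)`/`(?<=…)` assertion just peeks at neighbouring text; it doesn't advance the match position.
Matches: at [0:3] → 'avi'; at [5:7] → 'ix'.
Since nothing is captured, `findall` lists the 2 matched substrings directly.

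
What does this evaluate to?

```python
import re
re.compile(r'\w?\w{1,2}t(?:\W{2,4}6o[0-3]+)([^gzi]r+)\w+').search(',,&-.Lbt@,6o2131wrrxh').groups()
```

('wrr',)

Pattern: optionally a word character, then 1 to 2 of a word character, then the literal 't'; then 2 to 4 of a non-word character, then the literal '6o', then one or more of a character in [0-3] (non-capturing group); then any character except [gzi], then one or more of a literal 'r' (captured); then one or more of a word character.
Unlike `match`, `search` isn't anchored — it looks for the pattern anywhere in the string.
The match spans [5:21] → 'Lbt@,6o2131wrrxh'.
Captured: group 1 = 'wrr'.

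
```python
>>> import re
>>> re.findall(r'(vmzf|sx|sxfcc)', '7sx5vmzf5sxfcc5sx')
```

['sx', 'vmzf', 'sx', 'sx']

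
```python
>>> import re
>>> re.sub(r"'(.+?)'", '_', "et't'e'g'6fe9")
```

'et_e_6fe9'

Matches: at [2:5] → "'t'"; at [6:9] → "'g'".
Each match is replaced by '_'.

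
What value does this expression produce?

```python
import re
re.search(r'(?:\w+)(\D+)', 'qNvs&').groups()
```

Pattern: one or more of a word character (non-capturing group); then one or more of a non-digit (captured).
Unlike `match`, `search` isn't anchored — it looks for the pattern anywhere in the string.
The match spans [0:5] → 'qNvs&'.
Captured: group 1 = '&'.

('&',)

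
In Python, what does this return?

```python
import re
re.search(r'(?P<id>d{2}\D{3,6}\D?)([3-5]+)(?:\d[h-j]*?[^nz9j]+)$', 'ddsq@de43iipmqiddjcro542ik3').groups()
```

('ddjcro', '54')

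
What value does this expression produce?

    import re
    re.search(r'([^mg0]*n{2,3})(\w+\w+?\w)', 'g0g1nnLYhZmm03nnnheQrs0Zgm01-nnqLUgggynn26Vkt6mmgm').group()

The match spans [3:28] → '1nnLYhZmm03nnnheQrs0Zgm01'.

'1nnLYhZmm03nnnheQrs0Zgm01'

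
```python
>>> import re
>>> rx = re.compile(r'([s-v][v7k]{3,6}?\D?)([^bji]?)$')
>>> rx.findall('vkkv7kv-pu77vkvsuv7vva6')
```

This matches a character in [s-v], then 3 to 6 of one of [v7k] (lazy), then optionally a non-digit (captured); then optionally any character except [bji] (captured); then anchored at the end.
Matches: at [16:23] match 'uv7vva6', groups = ('uv7vva', '6').
Multiple groups make `findall` return tuples — one 2-tuple for the one match.

[('uv7vva', '6')]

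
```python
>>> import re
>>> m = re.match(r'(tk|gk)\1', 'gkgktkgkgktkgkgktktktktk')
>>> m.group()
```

'gkgk'

A backreference is literal: `\1` must see the identical characters the first group matched.
With `match`, the pattern is implicitly anchored at the beginning.
The match spans [0:4] → 'gkgk'.
Captured: group 1 = 'gk'.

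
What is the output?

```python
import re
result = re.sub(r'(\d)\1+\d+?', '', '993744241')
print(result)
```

A backreference is literal: `\1` must see the identical characters the first group matched.
Each match is replaced by ''.

741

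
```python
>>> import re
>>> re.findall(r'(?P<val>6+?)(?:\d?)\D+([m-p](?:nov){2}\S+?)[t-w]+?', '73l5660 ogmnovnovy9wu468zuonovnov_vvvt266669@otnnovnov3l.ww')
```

[('66', 'mnovnovy9'), ('6', 'onovnov_'), ('6666', 'nnovnov3l.')]

The pattern matches one or more of a literal '6' (lazy) (captured as 'val'); then optionally a digit (non-capturing group); then one or more of a non-digit; then a character in [m-p], then the literal 'nov' repeated 2 times, then one or more of a non-whitespace character (lazy) (captured); then one or more of a character in [t-w] (lazy).
Lazy quantifiers expand one character at a time until the remainder of the pattern can match.
Matches: at [4:20] match '660 ogmnovnovy9w', groups = ('66', 'mnovnovy9'); at [22:35] match '68zuonovnov_v', groups = ('6', 'onovnov_'); at [39:58] match '66669@otnnovnov3l.w', groups = ('6666', 'nnovnov3l.').
`findall` packs the 2 group values into a tuple for every match.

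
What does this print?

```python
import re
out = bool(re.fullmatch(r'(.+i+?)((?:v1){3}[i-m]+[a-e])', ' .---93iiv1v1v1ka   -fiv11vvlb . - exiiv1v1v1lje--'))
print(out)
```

False

This matches one or more of any character, then one or more of a literal 'i' (lazy) (captured); then the literal 'v1' repeated 3 times, then one or more of a character in [i-m], then a character in [a-e] (captured).
`re.fullmatch` requires the pattern to consume the entire string.
Here there's no way to consume every character, so the call returns None, and `bool(None)` is False.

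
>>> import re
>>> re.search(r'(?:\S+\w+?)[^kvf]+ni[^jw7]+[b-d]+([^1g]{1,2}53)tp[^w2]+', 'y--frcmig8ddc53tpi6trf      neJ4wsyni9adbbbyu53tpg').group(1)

'yu53'

The match spans [0:50] → 'y--frcmig8ddc53tpi6trf      neJ4wsyni9adbbbyu53tpg'.
Captured: group 1 = 'yu53'.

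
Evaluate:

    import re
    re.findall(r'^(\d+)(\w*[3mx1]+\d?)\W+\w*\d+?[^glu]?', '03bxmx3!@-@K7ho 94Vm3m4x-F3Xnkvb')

[('03', 'bxmx3')]

Pattern: anchored at the start of the string; then one or more of a digit (captured); then zero or more of a word character, then one or more of one of [3mx1], then optionally a digit (captured); then one or more of a non-word character, then zero or more of a word character, then one or more of a digit (lazy); then optionally any character except [glu].
Scanning left to right: at [0:14] match '03bxmx3!@-@K7h', groups = ('03', 'bxmx3').
With 2 capturing groups, `findall` returns a 2-tuple per match.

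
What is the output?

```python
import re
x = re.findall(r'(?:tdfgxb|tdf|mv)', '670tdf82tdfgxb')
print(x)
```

Alternation isn't longest-match — the leftmost alternative that fits at this position is chosen.
No capturing groups, so `findall` returns the 2 full match strings.

['tdf', 'tdfgxb']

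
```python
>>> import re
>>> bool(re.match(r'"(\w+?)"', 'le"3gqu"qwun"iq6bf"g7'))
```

`re.match` won't scan ahead — the pattern has to work from the very first character.
Here the string doesn't start with a match, so the call returns None, and `bool(None)` is False.

False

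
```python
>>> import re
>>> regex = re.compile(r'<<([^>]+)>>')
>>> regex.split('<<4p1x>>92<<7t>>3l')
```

['', '4p1x', '92', '7t', '3l']

Matches to split on: at [0:8] → '<<4p1x>>'; at [10:16] → '<<7t>>'.
The group in the pattern means `split` returns the separators' captures alongside the pieces.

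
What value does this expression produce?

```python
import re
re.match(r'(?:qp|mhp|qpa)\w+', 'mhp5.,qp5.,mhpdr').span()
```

`re.match` only tries the pattern at the start of the string.
The match spans [0:4] → 'mhp5'.

(0, 4)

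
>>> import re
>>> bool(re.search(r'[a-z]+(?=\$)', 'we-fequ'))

False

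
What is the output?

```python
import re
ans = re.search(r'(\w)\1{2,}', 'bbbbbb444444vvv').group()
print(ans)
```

The backreference `\1` re-matches whatever the first group consumed, character for character.
The match spans [0:6] → 'bbbbbb'.

bbbbbb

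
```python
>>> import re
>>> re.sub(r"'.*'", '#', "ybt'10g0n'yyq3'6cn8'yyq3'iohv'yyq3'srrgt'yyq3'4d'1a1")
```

Matches: at [3:49] → "'10g0n'yyq3'6cn8'yyq3'iohv'yyq3'srrgt'yyq3'4d'".
Each match is replaced by '#'.

'ybt#1a1'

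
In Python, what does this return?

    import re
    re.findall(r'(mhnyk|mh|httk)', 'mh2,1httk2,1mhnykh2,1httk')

['mh', 'httk', 'mhnyk', 'httk']

The regex engine tests alternatives in the order written; an earlier branch that matches wins even if a later one would match more.
Because there's exactly one group, `findall` drops the full match and keeps group 1 from each hit.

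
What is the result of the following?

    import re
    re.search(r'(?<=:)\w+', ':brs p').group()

'brs'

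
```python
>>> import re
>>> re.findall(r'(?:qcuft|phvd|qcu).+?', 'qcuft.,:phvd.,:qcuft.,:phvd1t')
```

Alternation isn't longest-match — the leftmost alternative that fits at this position is chosen.
Since nothing is captured, `findall` lists the 4 matched substrings directly.

['qcuft.', 'phvd.', 'qcuft.', 'phvd1']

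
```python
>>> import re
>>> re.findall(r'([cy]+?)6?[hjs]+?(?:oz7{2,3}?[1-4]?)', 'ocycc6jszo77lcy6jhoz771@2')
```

Pattern: one or more of one of [cy] (lazy) (captured); then optionally a literal '6', then one or more of one of [hjs] (lazy); then the literal 'oz', then 2 to 3 of a literal '7' (lazy), then optionally a character in [1-4] (non-capturing group).
Scanning left to right: at [13:23] match 'cy6jhoz771', group 1 = 'cy'.
With a single group, `findall` returns only what that group captured — 1 item.

['cy']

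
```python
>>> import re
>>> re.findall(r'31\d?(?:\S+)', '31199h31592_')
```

['31199h31592_']

No capturing groups, so `findall` returns the 1 full match string.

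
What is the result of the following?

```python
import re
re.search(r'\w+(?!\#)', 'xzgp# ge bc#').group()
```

'xzg'

The negative lookahead/lookbehind blocks any match where the forbidden context is present.
The match spans [0:3] → 'xzg'.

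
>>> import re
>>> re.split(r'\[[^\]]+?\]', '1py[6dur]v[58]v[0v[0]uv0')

Matches to split on: at [3:9] → '[6dur]'; at [10:14] → '[58]'; at [15:21] → '[0v[0]'.
`split` removes every match and returns the 4 fragments in between.

['1py', 'v', 'v', 'uv0']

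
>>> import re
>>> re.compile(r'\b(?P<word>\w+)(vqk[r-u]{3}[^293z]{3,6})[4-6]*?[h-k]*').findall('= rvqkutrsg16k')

[('r', 'vqkutrsg16k')]

This matches a word boundary (`\b`, zero-width); then one or more of a word character (captured as 'word'); then the literal 'vqk', then exactly 3 of a character in [r-u], then 3 to 6 of any character except [293z] (captured); then zero or more of a character in [4-6] (lazy), then zero or more of a character in [h-k].
Scanning left to right: at [2:14] match 'rvqkutrsg16k', groups = ('r', 'vqkutrsg16k').
`findall` packs the 2 group values into a tuple for every match.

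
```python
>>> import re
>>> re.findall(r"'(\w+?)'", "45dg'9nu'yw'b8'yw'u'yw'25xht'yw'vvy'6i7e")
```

Matches: at [4:9] match "'9nu'", group 1 = '9nu'; at [11:15] match "'b8'", group 1 = 'b8'; at [17:20] match "'u'", group 1 = 'u'; at [22:29] match "'25xht'", group 1 = '25xht'; at [31:36] match "'vvy'", group 1 = 'vvy'.
One capturing group, so `findall` returns just the captured substring from each match — 5 in all.

['9nu', 'b8', 'u', '25xht', 'vvy']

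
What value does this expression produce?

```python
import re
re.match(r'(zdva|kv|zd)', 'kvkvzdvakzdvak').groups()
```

The match spans [0:2] → 'kv'.
Captured: group 1 = 'kv'.

('kv',)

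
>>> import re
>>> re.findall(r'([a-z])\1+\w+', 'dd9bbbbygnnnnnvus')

['d']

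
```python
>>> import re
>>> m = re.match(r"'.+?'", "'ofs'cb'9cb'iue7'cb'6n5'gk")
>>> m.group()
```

"'ofs'"

A `+?`/`*?`/`{m,n}?` starts at its minimum and grows only as far as needed for what follows to match.
`match` is anchored at position 0; if the pattern doesn't fit there, it returns None.
The match spans [0:5] → "'ofs'".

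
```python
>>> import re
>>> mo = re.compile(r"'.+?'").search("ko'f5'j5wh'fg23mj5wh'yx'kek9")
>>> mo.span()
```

A `+?`/`*?`/`{m,n}?` starts at its minimum and grows only as far as needed for what follows to match.
Unlike `match`, `search` isn't anchored — it looks for the pattern anywhere in the string.
The match spans [2:6] → "'f5'".

(2, 6)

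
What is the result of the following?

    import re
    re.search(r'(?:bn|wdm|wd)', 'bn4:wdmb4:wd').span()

(0, 2)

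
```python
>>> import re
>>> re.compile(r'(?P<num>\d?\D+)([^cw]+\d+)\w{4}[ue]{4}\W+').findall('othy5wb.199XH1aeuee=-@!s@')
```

[('5wb.', '199')]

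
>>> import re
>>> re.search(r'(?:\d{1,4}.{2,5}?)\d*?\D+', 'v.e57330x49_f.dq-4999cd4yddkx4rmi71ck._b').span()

(3, 17)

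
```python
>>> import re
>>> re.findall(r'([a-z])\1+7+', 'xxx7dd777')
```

['x', 'd']

`\1` is not a pattern — it's the concrete string captured by group 1, re-applied verbatim.
Because there's exactly one group, `findall` drops the full match and keeps group 1 from each hit.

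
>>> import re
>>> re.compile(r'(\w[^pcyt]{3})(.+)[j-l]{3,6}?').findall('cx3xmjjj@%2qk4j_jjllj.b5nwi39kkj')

[('cx3x', 'mjjj@%2qk4j_jjllj.b5nwi39')]

This matches a word character, then exactly 3 of any character except [pcyt] (captured); then one or more of any character (captured); then 3 to 6 of a character in [j-l] (lazy).
Walking the string: at [0:32] match 'cx3xmjjj@%2qk4j_jjllj.b5nwi39kkj', groups = ('cx3x', 'mjjj@%2qk4j_jjllj.b5nwi39').
`findall` packs the 2 group values into a tuple for every match.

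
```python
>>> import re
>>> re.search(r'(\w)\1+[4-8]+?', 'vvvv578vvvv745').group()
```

'vvvv5'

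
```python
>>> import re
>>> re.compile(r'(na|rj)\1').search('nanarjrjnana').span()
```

(0, 4)

`\1` has to match the exact text group 1 already captured.
Unlike `match`, `search` isn't anchored — it looks for the pattern anywhere in the string.
The match spans [0:4] → 'nana'.
Captured: group 1 = 'na'.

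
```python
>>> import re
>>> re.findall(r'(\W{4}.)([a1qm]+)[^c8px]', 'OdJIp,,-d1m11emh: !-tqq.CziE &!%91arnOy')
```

This matches exactly 4 of a non-word character, then any character (captured); then one or more of one of [a1qm] (captured); then any character except [c8px].
2 groups means each result is a tuple of 2 captured strings — 2 here.

[(': !-t', 'qq'), (' &!%9', '1a')]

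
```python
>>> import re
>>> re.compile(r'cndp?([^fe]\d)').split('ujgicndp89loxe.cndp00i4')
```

['ujgi', '89', 'loxe.', '00', 'i4']

The group in the pattern means `split` returns the separators' captures alongside the pieces.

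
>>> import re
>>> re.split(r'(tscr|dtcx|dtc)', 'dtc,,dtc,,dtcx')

['', 'dtc', ',,', 'dtc', ',,', 'dtcx', '']

The regex engine tests alternatives in the order written; an earlier branch that matches wins even if a later one would match more.
`re.split` interleaves the captured-group text with the surrounding fragments.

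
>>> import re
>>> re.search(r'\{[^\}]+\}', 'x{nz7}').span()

`re.search` tries every starting position until one works.
The match spans [1:6] → '{nz7}'.

(1, 6)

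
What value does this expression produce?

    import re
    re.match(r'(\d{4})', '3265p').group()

'3265'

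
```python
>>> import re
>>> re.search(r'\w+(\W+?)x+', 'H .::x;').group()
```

'H .::x'

The match spans [0:6] → 'H .::x'.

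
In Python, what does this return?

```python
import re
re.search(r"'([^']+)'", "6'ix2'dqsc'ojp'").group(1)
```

'ix2'

The match spans [1:6] → "'ix2'".
Captured: group 1 = 'ix2'.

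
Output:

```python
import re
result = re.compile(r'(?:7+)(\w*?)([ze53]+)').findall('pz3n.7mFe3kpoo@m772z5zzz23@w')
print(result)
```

[('mF', 'e3'), ('2', 'z5zzz')]

Pattern: one or more of a literal '7' (non-capturing group); then zero or more of a word character (lazy) (captured); then one or more of one of [ze53] (captured).
Matches: at [5:10] match '7mFe3', groups = ('mF', 'e3'); at [16:24] match '772z5zzz', groups = ('2', 'z5zzz').
`findall` packs the 2 group values into a tuple for every match.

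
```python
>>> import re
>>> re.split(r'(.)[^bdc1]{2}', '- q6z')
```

['', '-', '6z']

This matches any character (captured); then exactly 2 of any character except [bdc1].
Because the pattern has a capturing group, `split` also inserts each captured text between the pieces.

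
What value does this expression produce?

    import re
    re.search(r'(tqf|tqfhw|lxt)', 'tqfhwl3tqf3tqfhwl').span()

(0, 3)

The regex engine tests alternatives in the order written; an earlier branch that matches wins even if a later one would match more.
Unlike `match`, `search` isn't anchored — it looks for the pattern anywhere in the string.
The match spans [0:3] → 'tqf'.
Captured: group 1 = 'tqf'.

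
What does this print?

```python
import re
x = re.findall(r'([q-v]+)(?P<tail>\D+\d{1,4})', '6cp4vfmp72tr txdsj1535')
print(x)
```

[('v', 'fmp72'), ('tr', ' txdsj1535')]

Pattern: one or more of a character in [q-v] (captured); then one or more of a non-digit, then 1 to 4 of a digit (captured as 'tail').
Scanning left to right: at [4:10] match 'vfmp72', groups = ('v', 'fmp72'); at [10:22] match 'tr txdsj1535', groups = ('tr', ' txdsj1535').
2 groups means each result is a tuple of 2 captured strings — 2 here.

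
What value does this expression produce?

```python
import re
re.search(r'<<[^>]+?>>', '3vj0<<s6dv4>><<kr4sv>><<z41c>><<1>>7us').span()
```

Unlike `match`, `search` isn't anchored — it looks for the pattern anywhere in the string.
The match spans [4:13] → '<<s6dv4>>'.

(4, 13)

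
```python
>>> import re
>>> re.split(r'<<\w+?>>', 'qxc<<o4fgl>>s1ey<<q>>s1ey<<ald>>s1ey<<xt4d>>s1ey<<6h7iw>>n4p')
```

Matches to split on: at [3:12] → '<<o4fgl>>'; at [16:21] → '<<q>>'; at [25:32] → '<<ald>>'; at [36:44] → '<<xt4d>>'; at [48:57] → '<<6h7iw>>'.
Each match becomes a cut point; 6 segments remain.

['qxc', 's1ey', 's1ey', 's1ey', 's1ey', 'n4p']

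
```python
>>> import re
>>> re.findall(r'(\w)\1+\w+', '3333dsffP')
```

['3']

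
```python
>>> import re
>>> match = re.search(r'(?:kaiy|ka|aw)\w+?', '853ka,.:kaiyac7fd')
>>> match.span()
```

(8, 13)

The regex engine tests alternatives in the order written; an earlier branch that matches wins even if a later one would match more.
Unlike `match`, `search` isn't anchored — it looks for the pattern anywhere in the string.
The match spans [8:13] → 'kaiya'.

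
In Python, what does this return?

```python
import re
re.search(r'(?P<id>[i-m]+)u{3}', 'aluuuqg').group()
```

'luuu'

The pattern matches one or more of a character in [i-m] (captured as 'id'); then exactly 3 of a literal 'u'.
`re.search` scans for the first position where the pattern succeeds.
The match spans [1:5] → 'luuu'.
Captured: group 1 = 'l'.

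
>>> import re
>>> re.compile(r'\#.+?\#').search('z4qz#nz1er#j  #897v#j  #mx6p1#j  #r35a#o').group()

A non-greedy quantifier consumes as few characters as it can — just enough that the remainder of the pattern still matches from where it stops; whatever follows it matches normally.
`search` walks the string left to right and returns the first match it finds.
The match spans [4:11] → '#nz1er#'.

'#nz1er#'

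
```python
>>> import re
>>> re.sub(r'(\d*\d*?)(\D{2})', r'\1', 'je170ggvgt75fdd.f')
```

This matches zero or more of a digit, then zero or more of a digit (lazy) (captured); then exactly 2 of a non-digit (captured).
Matches: at [0:2] → 'je'; at [2:7] → '170gg'; at [7:9] → 'vg'; at [10:14] → '75fd'; at [14:16] → 'd.'.
The replacement refers to a captured group, so each match is rewritten using its own captured text.

'170t75f'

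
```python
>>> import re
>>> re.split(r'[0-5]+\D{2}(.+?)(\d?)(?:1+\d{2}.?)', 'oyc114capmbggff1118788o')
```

['oyc', 'pmbggff', '1', '8o']

A non-greedy quantifier consumes as few characters as it can — just enough that the remainder of the pattern still matches from where it stops; whatever follows it matches normally.
With a capturing group present, the delimiter's captured portion is kept in the result list.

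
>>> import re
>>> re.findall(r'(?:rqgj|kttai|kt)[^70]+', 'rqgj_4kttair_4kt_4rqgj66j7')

['rqgj_4kttair_4kt_4rqgj66j']

With no groups in the pattern, `findall` gives back each whole match — 1 here.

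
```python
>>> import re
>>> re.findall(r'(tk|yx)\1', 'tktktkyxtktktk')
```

['tk', 'tk']

A backreference is literal: `\1` must see the identical characters the first group matched.
`findall` collects group 1 from each match (2 total).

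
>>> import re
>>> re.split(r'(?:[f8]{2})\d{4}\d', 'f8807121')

['', '1']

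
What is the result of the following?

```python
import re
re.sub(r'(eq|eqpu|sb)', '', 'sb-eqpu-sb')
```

Alternation isn't longest-match — the leftmost alternative that fits at this position is chosen.
`sub` substitutes '' at each match site.

'-pu-'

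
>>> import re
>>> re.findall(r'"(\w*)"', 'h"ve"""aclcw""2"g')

Scanning left to right: at [1:5] match '"ve"', group 1 = 've'; at [5:7] match '""', group 1 = ''; at [12:14] match '""', group 1 = ''.
`findall` collects group 1 from each match (3 total).

['ve', '', '']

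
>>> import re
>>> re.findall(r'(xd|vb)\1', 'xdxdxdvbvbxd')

['xd', 'vb']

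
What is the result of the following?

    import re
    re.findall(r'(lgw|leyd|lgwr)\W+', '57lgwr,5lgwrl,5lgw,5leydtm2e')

['lgwr', 'lgw']

Matches: at [2:7] match 'lgwr,', group 1 = 'lgwr'; at [15:19] match 'lgw,', group 1 = 'lgw'.
One capturing group, so `findall` returns just the captured substring from each match — 2 in all.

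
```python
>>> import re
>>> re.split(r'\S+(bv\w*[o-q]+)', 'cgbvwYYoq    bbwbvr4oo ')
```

['', 'bvwYYoq', '    ', 'bvr4oo', ' ']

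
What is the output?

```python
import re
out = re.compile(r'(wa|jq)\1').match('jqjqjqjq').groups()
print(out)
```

The match spans [0:4] → 'jqjq'.
Captured: group 1 = 'jq'.

('jq',)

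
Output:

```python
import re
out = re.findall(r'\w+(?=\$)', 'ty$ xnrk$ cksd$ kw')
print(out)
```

['ty', 'xnrk', 'cksd']

The lookaround is zero-width — it requires the adjacent text to match without consuming it, so the asserted text isn't part of the match.
Scanning left to right: at [0:2] → 'ty'; at [4:8] → 'xnrk'; at [10:14] → 'cksd'.
With no groups in the pattern, `findall` gives back each whole match — 3 here.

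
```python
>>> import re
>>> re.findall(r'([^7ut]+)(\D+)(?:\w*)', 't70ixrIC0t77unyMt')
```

[('0ixrIC0', 't')]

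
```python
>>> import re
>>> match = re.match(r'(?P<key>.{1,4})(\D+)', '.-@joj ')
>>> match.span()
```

With `match`, the pattern is implicitly anchored at the beginning.
The match spans [0:7] → '.-@joj '.

(0, 7)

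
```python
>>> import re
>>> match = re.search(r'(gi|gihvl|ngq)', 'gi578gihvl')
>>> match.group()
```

`re.search` tries every starting position until one works.
The match spans [0:2] → 'gi'.
Captured: group 1 = 'gi'.

'gi'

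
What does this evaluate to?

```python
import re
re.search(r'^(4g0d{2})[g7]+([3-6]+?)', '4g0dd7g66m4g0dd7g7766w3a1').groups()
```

The match spans [0:8] → '4g0dd7g6'.
Captured: group 1 = '4g0dd', group 2 = '6'.

('4g0dd', '6')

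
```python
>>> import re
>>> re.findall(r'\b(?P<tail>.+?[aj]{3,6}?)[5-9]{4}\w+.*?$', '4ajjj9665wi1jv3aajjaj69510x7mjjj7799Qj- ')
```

['4ajjj']

Pattern: a word boundary (`\b`, zero-width); then one or more of any character (lazy), then 3 to 6 of one of [aj] (lazy) (captured as 'tail'); then exactly 4 of a character in [5-9], then one or more of a word character, then zero or more of any character (lazy); then anchored at the end.
A non-greedy quantifier consumes as few characters as it can — just enough that the remainder of the pattern still matches from where it stops; whatever follows it matches normally.
Walking the string: at [0:40] match '4ajjj9665wi1jv3aajjaj69510x7mjjj7799Qj- ', group 1 = '4ajjj'.
Because there's exactly one group, `findall` drops the full match and keeps group 1 from the one hit.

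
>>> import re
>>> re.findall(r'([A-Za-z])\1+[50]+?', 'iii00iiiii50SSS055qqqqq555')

['i', 'i', 'S', 'q']

`\1` has to match the exact text group 1 already captured.
`findall` collects group 1 from each match (4 total).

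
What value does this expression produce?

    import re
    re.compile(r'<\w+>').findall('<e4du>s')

['<e4du>']

With no groups in the pattern, `findall` gives back each whole match — 1 here.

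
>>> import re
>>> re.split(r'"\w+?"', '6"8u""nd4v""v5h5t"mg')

['6', '', '', 'mg']

The string is cut at each match, leaving 4 pieces.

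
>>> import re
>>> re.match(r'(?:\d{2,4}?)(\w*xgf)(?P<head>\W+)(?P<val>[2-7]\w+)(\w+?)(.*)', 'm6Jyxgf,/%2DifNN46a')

With `match`, the pattern is implicitly anchored at the beginning.
Here the string doesn't start with a match, so the call returns None.

None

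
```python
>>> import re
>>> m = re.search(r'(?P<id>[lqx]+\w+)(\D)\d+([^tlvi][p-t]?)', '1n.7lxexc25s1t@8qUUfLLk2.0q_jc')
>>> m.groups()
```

The match spans [4:17] → 'lxexc25s1t@8q'.
Captured: group 1 = 'lxexc25s1t', group 2 = '@', group 3 = 'q'.

('lxexc25s1t', '@', 'q')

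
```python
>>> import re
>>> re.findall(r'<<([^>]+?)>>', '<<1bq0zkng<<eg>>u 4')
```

['1bq0zkng<<eg']

`findall` collects group 1 from the one match (1 total).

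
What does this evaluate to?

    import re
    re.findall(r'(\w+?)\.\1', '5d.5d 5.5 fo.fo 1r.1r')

['5d', '5', 'fo', '1r']

After group 1 captures some text, `\1` only succeeds where that same text appears again.
`findall` collects group 1 from each match (4 total).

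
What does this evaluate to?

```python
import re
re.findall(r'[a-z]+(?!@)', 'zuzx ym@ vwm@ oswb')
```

The negative lookaround is zero-width — it rules out positions where the adjacent text would match, without consuming anything.
`findall` yields the raw match text (4 of them) because the pattern has no groups.

['zuzx', 'y', 'vw', 'oswb']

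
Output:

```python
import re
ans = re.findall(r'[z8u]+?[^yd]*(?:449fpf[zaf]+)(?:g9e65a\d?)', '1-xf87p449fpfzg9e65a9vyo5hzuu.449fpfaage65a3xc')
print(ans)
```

No capturing groups, so `findall` returns the 1 full match string.

['87p449fpfzg9e65a9']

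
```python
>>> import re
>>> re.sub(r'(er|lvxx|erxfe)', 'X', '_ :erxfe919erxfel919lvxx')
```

'_ :Xxfe919Xxfel919X'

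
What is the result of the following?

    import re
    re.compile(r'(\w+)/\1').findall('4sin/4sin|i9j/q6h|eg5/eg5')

['4sin', 'eg5']

`\1` has to match the exact text group 1 already captured.
`findall` collects group 1 from each match (2 total).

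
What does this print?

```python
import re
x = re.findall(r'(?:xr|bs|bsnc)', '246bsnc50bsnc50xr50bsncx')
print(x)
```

The regex engine tests alternatives in the order written; an earlier branch that matches wins even if a later one would match more.
With no groups in the pattern, `findall` gives back each whole match — 4 here.

['bs', 'bs', 'xr', 'bs']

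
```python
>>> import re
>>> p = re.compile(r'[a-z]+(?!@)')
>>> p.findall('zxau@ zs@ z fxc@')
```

The negative lookahead/lookbehind blocks any match where the forbidden context is present.
Matches: at [0:3] → 'zxa'; at [6:7] → 'z'; at [10:11] → 'z'; at [12:14] → 'fx'.
With no groups in the pattern, `findall` gives back each whole match — 4 here.

['zxa', 'z', 'z', 'fx']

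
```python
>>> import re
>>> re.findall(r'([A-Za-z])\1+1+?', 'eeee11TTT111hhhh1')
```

['e', 'T', 'h']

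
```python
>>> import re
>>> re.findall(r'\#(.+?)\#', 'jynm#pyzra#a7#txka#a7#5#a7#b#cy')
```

['pyzra', 'txka', '5', 'b']

With the lazy modifier that quantifier settles for the fewest repetitions that let the rest of the pattern succeed (the atoms after it are unaffected and can still be greedy).
Scanning left to right: at [4:11] match '#pyzra#', group 1 = 'pyzra'; at [13:19] match '#txka#', group 1 = 'txka'; at [21:24] match '#5#', group 1 = '5'; at [26:29] match '#b#', group 1 = 'b'.
One capturing group, so `findall` returns just the captured substring from each match — 4 in all.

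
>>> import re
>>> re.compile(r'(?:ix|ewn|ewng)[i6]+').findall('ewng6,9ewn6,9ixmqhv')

['ewng6', 'ewn6']

Walking the string: at [0:5] → 'ewng6'; at [7:11] → 'ewn6'.
`findall` yields the raw match text (2 of them) because the pattern has no groups.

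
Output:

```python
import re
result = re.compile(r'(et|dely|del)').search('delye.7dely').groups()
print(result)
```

('dely',)

Alternation tries branches left to right and keeps the first one that lets the overall match succeed at that position.
`re.search` scans for the first position where the pattern succeeds.
The match spans [0:4] → 'dely'.
Captured: group 1 = 'dely'.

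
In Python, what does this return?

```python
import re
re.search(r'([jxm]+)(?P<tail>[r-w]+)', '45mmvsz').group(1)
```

This matches one or more of one of [jxm] (captured); then one or more of a character in [r-w] (captured as 'tail').
`re.search` scans for the first position where the pattern succeeds.
The match spans [2:6] → 'mmvs'.
Captured: group 1 = 'mm', group 2 = 'vs'.

'mm'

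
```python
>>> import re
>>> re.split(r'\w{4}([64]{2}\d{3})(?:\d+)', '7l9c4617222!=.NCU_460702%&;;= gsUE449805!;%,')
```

The pattern matches exactly 4 of a word character; then exactly 2 of one of [64], then exactly 3 of a digit (captured); then one or more of a digit (non-capturing group).
Matches to split on: at [0:11] → '7l9c4617222'; at [14:24] → 'NCU_460702'; at [30:40] → 'gsUE449805'.
Because the pattern has a capturing group, `split` also inserts each captured text between the pieces.

['', '46172', '!=.', '46070', '%&;;= ', '44980', '!;%,']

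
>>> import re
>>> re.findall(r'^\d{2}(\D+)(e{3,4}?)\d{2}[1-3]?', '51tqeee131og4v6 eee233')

[('tq', 'eee')]

This matches anchored at the start of the string; then exactly 2 of a digit; then one or more of a non-digit (captured); then 3 to 4 of a literal 'e' (lazy) (captured); then exactly 2 of a digit, then optionally a character in [1-3].
Multiple groups make `findall` return tuples — one 2-tuple for the one match.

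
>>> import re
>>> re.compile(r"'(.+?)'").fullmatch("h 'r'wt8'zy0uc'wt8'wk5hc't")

For `fullmatch`, every character of the input must be accounted for by the pattern.
Here there's no way to consume every character, so the call returns None.

None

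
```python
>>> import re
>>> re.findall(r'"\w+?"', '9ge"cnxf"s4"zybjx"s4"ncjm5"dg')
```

['"cnxf"', '"zybjx"', '"ncjm5"']

Matches: at [3:9] → '"cnxf"'; at [11:18] → '"zybjx"'; at [20:27] → '"ncjm5"'.
With no groups in the pattern, `findall` gives back each whole match — 3 here.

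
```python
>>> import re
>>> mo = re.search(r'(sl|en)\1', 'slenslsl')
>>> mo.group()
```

'slsl'

After group 1 captures some text, `\1` only succeeds where that same text appears again.
The match spans [4:8] → 'slsl'.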